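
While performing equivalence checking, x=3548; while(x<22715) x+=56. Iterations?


Step 1: x goes from 3548 toward 22715 by 56; the body runs while x<22715, so iterations = ceil((bound-start)/step)
Step 2: Distance=19167
Step 3: ceil(19167/56)=343

343


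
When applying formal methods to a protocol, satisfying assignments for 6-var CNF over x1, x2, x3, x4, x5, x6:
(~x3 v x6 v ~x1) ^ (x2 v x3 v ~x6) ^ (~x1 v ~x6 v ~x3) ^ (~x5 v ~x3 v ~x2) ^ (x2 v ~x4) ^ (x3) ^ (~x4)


CNF with 7 clauses over 6 vars (64 assignments).
An assignment satisfies CNF iff every clause has >=1 true literal.
Check each row (bits = x1,x2,x3,x4,x5,x6; clause T/F shown):
  row 0 [000000]: clauses=TTTTTFT -> 0
  row 1 [000001]: clauses=TFTTTFT -> 0
  row 2 [000010]: clauses=TTTTTFT -> 0
  row 3 [000011]: clauses=TFTTTFT -> 0
  row 4 [000100]: clauses=TTTTFFF -> 0
  (every remaining row is evaluated the same way; all 64 results are listed next)
Full result column, 8 rows per line (x1,x2,x3 fixed per line; x4,x5,x6 runs 000..111 left to right):
  rows 0-7 [x1,x2,x3=000]: 00000000  (ones: 0)
  rows 8-15 [x1,x2,x3=001]: 11110000  (ones: 4)
  rows 16-23 [x1,x2,x3=010]: 00000000  (ones: 0)
  rows 24-31 [x1,x2,x3=011]: 11000000  (ones: 2)
  rows 32-39 [x1,x2,x3=100]: 00000000  (ones: 0)
  rows 40-47 [x1,x2,x3=101]: 00000000  (ones: 0)
  rows 48-55 [x1,x2,x3=110]: 00000000  (ones: 0)
  rows 56-63 [x1,x2,x3=111]: 00000000  (ones: 0)
Satisfying assignments = 0+4+0+2+0+0+0+0 = 6

6


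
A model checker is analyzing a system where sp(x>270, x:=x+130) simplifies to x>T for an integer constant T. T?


Formula: sp(P, x:=E) = exists old_x. (x = E[old_x/x]) AND P[old_x/x] (old_x is the value of x before the assignment; eliminate old_x by solving x = E[old_x/x] for old_x)
Step 1: Precondition P: x>270, i.e. old_x > 270
Step 2: Assignment gives x = old_x + 130, so old_x = x - 130
Step 3: Substitute into P: x - 130 > 270
Step 4: Simplify: x > 270+130 = 400

400


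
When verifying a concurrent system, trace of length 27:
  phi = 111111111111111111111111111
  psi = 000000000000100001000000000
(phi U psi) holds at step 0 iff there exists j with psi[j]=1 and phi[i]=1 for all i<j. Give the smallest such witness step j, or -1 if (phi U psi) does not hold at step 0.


(phi U psi) at 0: need smallest j with psi[j]=1 and phi[i]=1 for all i in [0,j).
Scan from step 0:
  step 0: phi=1, psi=0 -> continue
  step 1: phi=1, psi=0 -> continue
  step 2: phi=1, psi=0 -> continue
  step 3: phi=1, psi=0 -> continue
  step 12: psi=1 and phi held for [0,12) -> witness found
Witness step = 12

12


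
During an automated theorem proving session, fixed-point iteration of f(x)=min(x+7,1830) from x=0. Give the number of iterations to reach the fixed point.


Step 1: x=0, cap=1830, increment=7
Step 2: x grows by 7 each step until capped at 1830; fixed point is x=1830
Step 3: iterations = ceil(1830/7) = 262

262


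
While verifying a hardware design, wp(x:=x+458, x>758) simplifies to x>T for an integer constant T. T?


Formula: wp(x:=E, P) = P[E/x] (substitute E for x in postcondition)
Step 1: Postcondition: x>758
Step 2: Substitute x+458 for x: x+458>758
Step 3: Solve for x: x > 758-458 = 300

300


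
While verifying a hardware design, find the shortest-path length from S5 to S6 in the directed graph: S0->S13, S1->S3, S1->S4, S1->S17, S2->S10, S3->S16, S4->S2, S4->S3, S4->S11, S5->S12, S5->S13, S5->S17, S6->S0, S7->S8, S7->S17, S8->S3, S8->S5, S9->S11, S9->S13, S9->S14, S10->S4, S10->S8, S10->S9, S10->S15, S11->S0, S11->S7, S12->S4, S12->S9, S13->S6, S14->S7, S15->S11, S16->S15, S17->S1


BFS layer-by-layer from S5:
  dist 0: {S5}
  dist 1: {S12, S13, S17}
  dist 2: {S1, S4, S6, S9}
  -> S6 reached at distance 2
Shortest path length = 2

2


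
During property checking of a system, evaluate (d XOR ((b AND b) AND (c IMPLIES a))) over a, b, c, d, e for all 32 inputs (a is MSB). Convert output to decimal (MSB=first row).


Formula: (d XOR ((b AND b) AND (c IMPLIES a))) over a, b, c, d, e (32 rows)
Evaluate each row (bits = a,b,c,d,e, MSB first):
  row 0 [00000]: (0 XOR ((0 AND 0) AND (0 IMPLIES 0))) -> 0
  row 1 [00001]: (0 XOR ((0 AND 0) AND (0 IMPLIES 0))) -> 0
  row 2 [00010]: (1 XOR ((0 AND 0) AND (0 IMPLIES 0))) -> 1
  row 3 [00011]: (1 XOR ((0 AND 0) AND (0 IMPLIES 0))) -> 1
  row 4 [00100]: (0 XOR ((0 AND 0) AND (1 IMPLIES 0))) -> 0
  row 5 [00101]: (0 XOR ((0 AND 0) AND (1 IMPLIES 0))) -> 0
  row 6 [00110]: (1 XOR ((0 AND 0) AND (1 IMPLIES 0))) -> 1
  row 7 [00111]: (1 XOR ((0 AND 0) AND (1 IMPLIES 0))) -> 1
  row 8 [01000]: (0 XOR ((1 AND 1) AND (0 IMPLIES 0))) -> 1
  row 9 [01001]: (0 XOR ((1 AND 1) AND (0 IMPLIES 0))) -> 1
  row 10 [01010]: (1 XOR ((1 AND 1) AND (0 IMPLIES 0))) -> 0
  row 11 [01011]: (1 XOR ((1 AND 1) AND (0 IMPLIES 0))) -> 0
  row 12 [01100]: (0 XOR ((1 AND 1) AND (1 IMPLIES 0))) -> 0
  row 13 [01101]: (0 XOR ((1 AND 1) AND (1 IMPLIES 0))) -> 0
  row 14 [01110]: (1 XOR ((1 AND 1) AND (1 IMPLIES 0))) -> 1
  row 15 [01111]: (1 XOR ((1 AND 1) AND (1 IMPLIES 0))) -> 1
  row 16 [10000]: (0 XOR ((0 AND 0) AND (0 IMPLIES 1))) -> 0
  row 17 [10001]: (0 XOR ((0 AND 0) AND (0 IMPLIES 1))) -> 0
  row 18 [10010]: (1 XOR ((0 AND 0) AND (0 IMPLIES 1))) -> 1
  row 19 [10011]: (1 XOR ((0 AND 0) AND (0 IMPLIES 1))) -> 1
  row 20 [10100]: (0 XOR ((0 AND 0) AND (1 IMPLIES 1))) -> 0
  row 21 [10101]: (0 XOR ((0 AND 0) AND (1 IMPLIES 1))) -> 0
  row 22 [10110]: (1 XOR ((0 AND 0) AND (1 IMPLIES 1))) -> 1
  row 23 [10111]: (1 XOR ((0 AND 0) AND (1 IMPLIES 1))) -> 1
  row 24 [11000]: (0 XOR ((1 AND 1) AND (0 IMPLIES 1))) -> 1
  row 25 [11001]: (0 XOR ((1 AND 1) AND (0 IMPLIES 1))) -> 1
  row 26 [11010]: (1 XOR ((1 AND 1) AND (0 IMPLIES 1))) -> 0
  row 27 [11011]: (1 XOR ((1 AND 1) AND (0 IMPLIES 1))) -> 0
  row 28 [11100]: (0 XOR ((1 AND 1) AND (1 IMPLIES 1))) -> 1
  row 29 [11101]: (0 XOR ((1 AND 1) AND (1 IMPLIES 1))) -> 1
  row 30 [11110]: (1 XOR ((1 AND 1) AND (1 IMPLIES 1))) -> 0
  row 31 [11111]: (1 XOR ((1 AND 1) AND (1 IMPLIES 1))) -> 0
Full result column, 4 rows per line (a,b,c fixed per line; d,e runs 00..11 left to right):
  rows 0-3 [a,b,c=000]: 0011  = hex 3
  rows 4-7 [a,b,c=001]: 0011  = hex 3
  rows 8-11 [a,b,c=010]: 1100  = hex C
  rows 12-15 [a,b,c=011]: 0011  = hex 3
  rows 16-19 [a,b,c=100]: 0011  = hex 3
  rows 20-23 [a,b,c=101]: 0011  = hex 3
  rows 24-27 [a,b,c=110]: 1100  = hex C
  rows 28-31 [a,b,c=111]: 1100  = hex C
Output column (row 0 .. row 31) = 00110011110000110011001111001100
Output column grouped in 4s = 0011 0011 1100 0011 0011 0011 1100 1100 = 0x33C333CC
Convert to decimal digit by digit (value = value*16 + digit):
  3 -> 3
  3*16 + 3 = 51
  51*16 + 12 (C) = 828
  828*16 + 3 = 13251
  13251*16 + 3 = 212019
  212019*16 + 3 = 3392307
  3392307*16 + 12 (C) = 54276924
  54276924*16 + 12 (C) = 868430796
Decimal = 868430796

868430796


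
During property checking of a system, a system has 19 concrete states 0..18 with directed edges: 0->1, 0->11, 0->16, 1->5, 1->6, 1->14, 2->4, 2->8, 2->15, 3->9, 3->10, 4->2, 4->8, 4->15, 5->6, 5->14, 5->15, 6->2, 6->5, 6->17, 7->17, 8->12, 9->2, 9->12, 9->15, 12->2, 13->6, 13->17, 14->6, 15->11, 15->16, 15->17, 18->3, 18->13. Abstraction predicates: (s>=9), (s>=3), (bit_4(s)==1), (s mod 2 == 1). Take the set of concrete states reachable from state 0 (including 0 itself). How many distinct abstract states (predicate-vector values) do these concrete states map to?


BFS from 0:
Concrete reachable: {0, 1, 2, 4, 5, 6, 8, 11, 12, 14, 15, 16, 17}
Abstract via predicates (s>=9), (s>=3), (bit_4(s)==1), (s mod 2 == 1):
  (0,0,0,0) <- {0, 2}
  (0,0,0,1) <- {1}
  (0,1,0,0) <- {4, 6, 8}
  (0,1,0,1) <- {5}
  (1,1,0,0) <- {12, 14}
  (1,1,0,1) <- {11, 15}
  (1,1,1,0) <- {16}
  (1,1,1,1) <- {17}
Distinct abstract states = 8

8


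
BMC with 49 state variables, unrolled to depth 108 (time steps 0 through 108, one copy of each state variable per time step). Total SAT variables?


BMC unrolls to depth k, creating one copy of each state var for steps 0..k.
Step count = 108 + 1 = 109 (steps 0 through 108)
Vars per step = 49
Total = 49 * 109 = 5341

5341


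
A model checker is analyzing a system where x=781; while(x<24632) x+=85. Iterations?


Step 1: x goes from 781 toward 24632 by 85; the body runs while x<24632, so iterations = ceil((bound-start)/step)
Step 2: Distance=23851
Step 3: ceil(23851/85)=281

281


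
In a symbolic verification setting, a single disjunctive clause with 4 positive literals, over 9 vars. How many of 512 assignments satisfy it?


Step 1: Total=2^9=512
Step 2: Unsat when all 4 false: 2^5=32
Step 3: Sat=512-32=480

480


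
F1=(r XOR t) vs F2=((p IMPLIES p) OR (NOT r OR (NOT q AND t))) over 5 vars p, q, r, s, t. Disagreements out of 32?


F1 = (r XOR t)
F2 = ((p IMPLIES p) OR (NOT r OR (NOT q AND t)))
Evaluate both on each of 32 rows (bits = p,q,r,s,t):
  row 0 [00000]: F1=0 F2=1 (differ) -> 1
  row 1 [00001]: F1=1 F2=1 -> 0
  row 2 [00010]: F1=0 F2=1 (differ) -> 1
  row 3 [00011]: F1=1 F2=1 -> 0
  row 4 [00100]: F1=1 F2=1 -> 0
  row 5 [00101]: F1=0 F2=1 (differ) -> 1
  row 6 [00110]: F1=1 F2=1 -> 0
  row 7 [00111]: F1=0 F2=1 (differ) -> 1
  row 8 [01000]: F1=0 F2=1 (differ) -> 1
  row 9 [01001]: F1=1 F2=1 -> 0
  row 10 [01010]: F1=0 F2=1 (differ) -> 1
  row 11 [01011]: F1=1 F2=1 -> 0
  row 12 [01100]: F1=1 F2=1 -> 0
  row 13 [01101]: F1=0 F2=1 (differ) -> 1
  row 14 [01110]: F1=1 F2=1 -> 0
  row 15 [01111]: F1=0 F2=1 (differ) -> 1
  row 16 [10000]: F1=0 F2=1 (differ) -> 1
  row 17 [10001]: F1=1 F2=1 -> 0
  row 18 [10010]: F1=0 F2=1 (differ) -> 1
  row 19 [10011]: F1=1 F2=1 -> 0
  row 20 [10100]: F1=1 F2=1 -> 0
  row 21 [10101]: F1=0 F2=1 (differ) -> 1
  row 22 [10110]: F1=1 F2=1 -> 0
  row 23 [10111]: F1=0 F2=1 (differ) -> 1
  row 24 [11000]: F1=0 F2=1 (differ) -> 1
  row 25 [11001]: F1=1 F2=1 -> 0
  row 26 [11010]: F1=0 F2=1 (differ) -> 1
  row 27 [11011]: F1=1 F2=1 -> 0
  row 28 [11100]: F1=1 F2=1 -> 0
  row 29 [11101]: F1=0 F2=1 (differ) -> 1
  row 30 [11110]: F1=1 F2=1 -> 0
  row 31 [11111]: F1=0 F2=1 (differ) -> 1
Full result column, 8 rows per line (p,q fixed per line; r,s,t runs 000..111 left to right):
  rows 0-7 [p,q=00]: 10100101  (ones: 4)
  rows 8-15 [p,q=01]: 10100101  (ones: 4)
  rows 16-23 [p,q=10]: 10100101  (ones: 4)
  rows 24-31 [p,q=11]: 10100101  (ones: 4)
Disagreements = 4+4+4+4 = 16

16


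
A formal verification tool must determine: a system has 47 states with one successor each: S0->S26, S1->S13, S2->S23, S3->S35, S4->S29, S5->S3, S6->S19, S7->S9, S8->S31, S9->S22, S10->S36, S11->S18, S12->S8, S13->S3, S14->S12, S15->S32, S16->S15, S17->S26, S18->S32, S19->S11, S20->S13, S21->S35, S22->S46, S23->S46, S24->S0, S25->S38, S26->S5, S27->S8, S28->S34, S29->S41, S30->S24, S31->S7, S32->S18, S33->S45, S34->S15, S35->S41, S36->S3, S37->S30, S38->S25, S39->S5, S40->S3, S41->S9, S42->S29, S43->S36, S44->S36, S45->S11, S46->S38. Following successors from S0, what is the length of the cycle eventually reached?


Trace from S0 until a state repeats:
  S0 -> S26 -> S5 -> S3 -> S35 -> S41 -> S9 -> S22 -> S46 -> S38 -> S25 -> S38
S38 first seen at step 9, revisited at step 11.
Cycle length = 11 - 9 = 2

2


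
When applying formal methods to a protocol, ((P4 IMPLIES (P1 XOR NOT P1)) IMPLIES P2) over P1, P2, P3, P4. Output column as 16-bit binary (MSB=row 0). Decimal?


Formula: ((P4 IMPLIES (P1 XOR NOT P1)) IMPLIES P2) over P1, P2, P3, P4 (16 rows)
Evaluate each row (bits = P1,P2,P3,P4, MSB first):
  row 0 [0000]: ((0 IMPLIES (0 XOR NOT 0)) IMPLIES 0) -> 0
  row 1 [0001]: ((1 IMPLIES (0 XOR NOT 0)) IMPLIES 0) -> 0
  row 2 [0010]: ((0 IMPLIES (0 XOR NOT 0)) IMPLIES 0) -> 0
  row 3 [0011]: ((1 IMPLIES (0 XOR NOT 0)) IMPLIES 0) -> 0
  row 4 [0100]: ((0 IMPLIES (0 XOR NOT 0)) IMPLIES 1) -> 1
  row 5 [0101]: ((1 IMPLIES (0 XOR NOT 0)) IMPLIES 1) -> 1
  row 6 [0110]: ((0 IMPLIES (0 XOR NOT 0)) IMPLIES 1) -> 1
  row 7 [0111]: ((1 IMPLIES (0 XOR NOT 0)) IMPLIES 1) -> 1
  row 8 [1000]: ((0 IMPLIES (1 XOR NOT 1)) IMPLIES 0) -> 0
  row 9 [1001]: ((1 IMPLIES (1 XOR NOT 1)) IMPLIES 0) -> 0
  row 10 [1010]: ((0 IMPLIES (1 XOR NOT 1)) IMPLIES 0) -> 0
  row 11 [1011]: ((1 IMPLIES (1 XOR NOT 1)) IMPLIES 0) -> 0
  row 12 [1100]: ((0 IMPLIES (1 XOR NOT 1)) IMPLIES 1) -> 1
  row 13 [1101]: ((1 IMPLIES (1 XOR NOT 1)) IMPLIES 1) -> 1
  row 14 [1110]: ((0 IMPLIES (1 XOR NOT 1)) IMPLIES 1) -> 1
  row 15 [1111]: ((1 IMPLIES (1 XOR NOT 1)) IMPLIES 1) -> 1
Full result column, 4 rows per line (P1,P2 fixed per line; P3,P4 runs 00..11 left to right):
  rows 0-3 [P1,P2=00]: 0000  = hex 0
  rows 4-7 [P1,P2=01]: 1111  = hex F
  rows 8-11 [P1,P2=10]: 0000  = hex 0
  rows 12-15 [P1,P2=11]: 1111  = hex F
Output column (row 0 .. row 15) = 0000111100001111
Output column grouped in 4s = 0000 1111 0000 1111 = 0x0F0F
Convert to decimal digit by digit (value = value*16 + digit):
  0 -> 0
  0*16 + 15 (F) = 15
  15*16 + 0 = 240
  240*16 + 15 (F) = 3855
Decimal = 3855

3855


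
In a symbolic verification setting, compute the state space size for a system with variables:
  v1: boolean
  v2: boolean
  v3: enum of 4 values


State space = product of domain sizes of all variables.
Domain sizes:
  v1 (boolean): 2
  v2 (boolean): 2
  v3 (enum of 4 values): 4
Product = 2 * 2 * 4 = 16

16


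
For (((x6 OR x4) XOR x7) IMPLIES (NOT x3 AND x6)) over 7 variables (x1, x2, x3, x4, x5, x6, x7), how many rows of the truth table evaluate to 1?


Formula: (((x6 OR x4) XOR x7) IMPLIES (NOT x3 AND x6)) over 7 vars (128 rows)
Evaluate each row (x1, x2, x3, x4, x5, x6, x7 as bits, MSB first):
  row 0 [0000000]: (((0 OR 0) XOR 0) IMPLIES (NOT 0 AND 0)) -> 1
  row 1 [0000001]: (((0 OR 0) XOR 1) IMPLIES (NOT 0 AND 0)) -> 0
  row 2 [0000010]: (((1 OR 0) XOR 0) IMPLIES (NOT 0 AND 1)) -> 1
  row 3 [0000011]: (((1 OR 0) XOR 1) IMPLIES (NOT 0 AND 1)) -> 1
  row 4 [0000100]: (((0 OR 0) XOR 0) IMPLIES (NOT 0 AND 0)) -> 1
  (every remaining row is evaluated the same way; all 128 results are listed next)
Full result column, 8 rows per line (x1,x2,x3,x4 fixed per line; x5,x6,x7 runs 000..111 left to right):
  rows 0-7 [x1,x2,x3,x4=0000]: 10111011  (ones: 6)
  rows 8-15 [x1,x2,x3,x4=0001]: 01110111  (ones: 6)
  rows 16-23 [x1,x2,x3,x4=0010]: 10011001  (ones: 4)
  rows 24-31 [x1,x2,x3,x4=0011]: 01010101  (ones: 4)
  rows 32-39 [x1,x2,x3,x4=0100]: 10111011  (ones: 6)
  rows 40-47 [x1,x2,x3,x4=0101]: 01110111  (ones: 6)
  rows 48-55 [x1,x2,x3,x4=0110]: 10011001  (ones: 4)
  rows 56-63 [x1,x2,x3,x4=0111]: 01010101  (ones: 4)
  rows 64-71 [x1,x2,x3,x4=1000]: 10111011  (ones: 6)
  rows 72-79 [x1,x2,x3,x4=1001]: 01110111  (ones: 6)
  rows 80-87 [x1,x2,x3,x4=1010]: 10011001  (ones: 4)
  rows 88-95 [x1,x2,x3,x4=1011]: 01010101  (ones: 4)
  rows 96-103 [x1,x2,x3,x4=1100]: 10111011  (ones: 6)
  rows 104-111 [x1,x2,x3,x4=1101]: 01110111  (ones: 6)
  rows 112-119 [x1,x2,x3,x4=1110]: 10011001  (ones: 4)
  rows 120-127 [x1,x2,x3,x4=1111]: 01010101  (ones: 4)
Count of 1-rows = 6+6+4+4+6+6+4+4+6+6+4+4+6+6+4+4 = 80

80


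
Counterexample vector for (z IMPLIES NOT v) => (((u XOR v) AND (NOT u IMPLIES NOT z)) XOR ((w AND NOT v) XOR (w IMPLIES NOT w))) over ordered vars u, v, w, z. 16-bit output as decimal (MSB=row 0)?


F1 = (z IMPLIES NOT v)
F2 = (((u XOR v) AND (NOT u IMPLIES NOT z)) XOR ((w AND NOT v) XOR (w IMPLIES NOT w)))
Counterexample to F1=>F2 is where F1=1 and F2=0.
Evaluate each row (bits = u,v,w,z, MSB first):
  row 0 [0000]: F1=1 F2=1 -> F1&~F2 -> 0
  row 1 [0001]: F1=1 F2=1 -> F1&~F2 -> 0
  row 2 [0010]: F1=1 F2=1 -> F1&~F2 -> 0
  row 3 [0011]: F1=1 F2=1 -> F1&~F2 -> 0
  row 4 [0100]: F1=1 F2=0 -> F1&~F2 -> 1
  row 5 [0101]: F1=0 F2=1 -> F1&~F2 -> 0
  row 6 [0110]: F1=1 F2=1 -> F1&~F2 -> 0
  row 7 [0111]: F1=0 F2=0 -> F1&~F2 -> 0
  row 8 [1000]: F1=1 F2=0 -> F1&~F2 -> 1
  row 9 [1001]: F1=1 F2=0 -> F1&~F2 -> 1
  row 10 [1010]: F1=1 F2=0 -> F1&~F2 -> 1
  row 11 [1011]: F1=1 F2=0 -> F1&~F2 -> 1
  row 12 [1100]: F1=1 F2=1 -> F1&~F2 -> 0
  row 13 [1101]: F1=0 F2=1 -> F1&~F2 -> 0
  row 14 [1110]: F1=1 F2=0 -> F1&~F2 -> 1
  row 15 [1111]: F1=0 F2=0 -> F1&~F2 -> 0
Full result column, 4 rows per line (u,v fixed per line; w,z runs 00..11 left to right):
  rows 0-3 [u,v=00]: 0000  = hex 0
  rows 4-7 [u,v=01]: 1000  = hex 8
  rows 8-11 [u,v=10]: 1111  = hex F
  rows 12-15 [u,v=11]: 0010  = hex 2
Counterexample vector (row 0 .. row 15) = 0000100011110010
Output column grouped in 4s = 0000 1000 1111 0010 = 0x08F2
Convert to decimal digit by digit (value = value*16 + digit):
  0 -> 0
  0*16 + 8 = 8
  8*16 + 15 (F) = 143
  143*16 + 2 = 2290
Decimal = 2290

2290


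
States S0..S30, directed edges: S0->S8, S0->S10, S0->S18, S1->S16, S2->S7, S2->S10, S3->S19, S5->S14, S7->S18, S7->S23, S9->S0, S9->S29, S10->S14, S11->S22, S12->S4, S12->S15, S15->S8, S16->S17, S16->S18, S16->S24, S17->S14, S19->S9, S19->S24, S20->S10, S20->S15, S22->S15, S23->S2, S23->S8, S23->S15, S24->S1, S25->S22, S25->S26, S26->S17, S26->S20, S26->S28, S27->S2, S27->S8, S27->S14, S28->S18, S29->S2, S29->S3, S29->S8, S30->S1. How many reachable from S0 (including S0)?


BFS from S0:
  layer 0: {S0}
  layer 1: {S8, S10, S18}
  layer 2: {S14}
Reachable set: {S0, S8, S10, S14, S18}
Count = 5

5


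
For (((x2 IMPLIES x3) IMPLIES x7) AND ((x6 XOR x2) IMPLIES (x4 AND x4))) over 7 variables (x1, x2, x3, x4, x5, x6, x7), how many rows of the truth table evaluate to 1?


Formula: (((x2 IMPLIES x3) IMPLIES x7) AND ((x6 XOR x2) IMPLIES (x4 AND x4))) over 7 vars (128 rows)
Evaluate each row (x1, x2, x3, x4, x5, x6, x7 as bits, MSB first):
  row 0 [0000000]: (((0 IMPLIES 0) IMPLIES 0) AND ((0 XOR 0) IMPLIES (0 AND 0))) -> 0
  row 1 [0000001]: (((0 IMPLIES 0) IMPLIES 1) AND ((0 XOR 0) IMPLIES (0 AND 0))) -> 1
  row 2 [0000010]: (((0 IMPLIES 0) IMPLIES 0) AND ((1 XOR 0) IMPLIES (0 AND 0))) -> 0
  row 3 [0000011]: (((0 IMPLIES 0) IMPLIES 1) AND ((1 XOR 0) IMPLIES (0 AND 0))) -> 0
  row 4 [0000100]: (((0 IMPLIES 0) IMPLIES 0) AND ((0 XOR 0) IMPLIES (0 AND 0))) -> 0
  (every remaining row is evaluated the same way; all 128 results are listed next)
Full result column, 8 rows per line (x1,x2,x3,x4 fixed per line; x5,x6,x7 runs 000..111 left to right):
  rows 0-7 [x1,x2,x3,x4=0000]: 01000100  (ones: 2)
  rows 8-15 [x1,x2,x3,x4=0001]: 01010101  (ones: 4)
  rows 16-23 [x1,x2,x3,x4=0010]: 01000100  (ones: 2)
  rows 24-31 [x1,x2,x3,x4=0011]: 01010101  (ones: 4)
  rows 32-39 [x1,x2,x3,x4=0100]: 00110011  (ones: 4)
  rows 40-47 [x1,x2,x3,x4=0101]: 11111111  (ones: 8)
  rows 48-55 [x1,x2,x3,x4=0110]: 00010001  (ones: 2)
  rows 56-63 [x1,x2,x3,x4=0111]: 01010101  (ones: 4)
  rows 64-71 [x1,x2,x3,x4=1000]: 01000100  (ones: 2)
  rows 72-79 [x1,x2,x3,x4=1001]: 01010101  (ones: 4)
  rows 80-87 [x1,x2,x3,x4=1010]: 01000100  (ones: 2)
  rows 88-95 [x1,x2,x3,x4=1011]: 01010101  (ones: 4)
  rows 96-103 [x1,x2,x3,x4=1100]: 00110011  (ones: 4)
  rows 104-111 [x1,x2,x3,x4=1101]: 11111111  (ones: 8)
  rows 112-119 [x1,x2,x3,x4=1110]: 00010001  (ones: 2)
  rows 120-127 [x1,x2,x3,x4=1111]: 01010101  (ones: 4)
Count of 1-rows = 2+4+2+4+4+8+2+4+2+4+2+4+4+8+2+4 = 60

60


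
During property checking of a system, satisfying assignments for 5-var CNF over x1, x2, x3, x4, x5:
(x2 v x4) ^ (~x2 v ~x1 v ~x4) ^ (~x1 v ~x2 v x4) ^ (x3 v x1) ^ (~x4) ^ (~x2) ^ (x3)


CNF with 7 clauses over 5 vars (32 assignments).
An assignment satisfies CNF iff every clause has >=1 true literal.
Check each row (bits = x1,x2,x3,x4,x5; clause T/F shown):
  row 0 [00000]: clauses=FTTFTTF -> 0
  row 1 [00001]: clauses=FTTFTTF -> 0
  row 2 [00010]: clauses=TTTFFTF -> 0
  row 3 [00011]: clauses=TTTFFTF -> 0
  row 4 [00100]: clauses=FTTTTTT -> 0
  row 5 [00101]: clauses=FTTTTTT -> 0
  row 6 [00110]: clauses=TTTTFTT -> 0
  row 7 [00111]: clauses=TTTTFTT -> 0
  row 8 [01000]: clauses=TTTFTFF -> 0
  row 9 [01001]: clauses=TTTFTFF -> 0
  row 10 [01010]: clauses=TTTFFFF -> 0
  row 11 [01011]: clauses=TTTFFFF -> 0
  row 12 [01100]: clauses=TTTTTFT -> 0
  row 13 [01101]: clauses=TTTTTFT -> 0
  row 14 [01110]: clauses=TTTTFFT -> 0
  row 15 [01111]: clauses=TTTTFFT -> 0
  row 16 [10000]: clauses=FTTTTTF -> 0
  row 17 [10001]: clauses=FTTTTTF -> 0
  row 18 [10010]: clauses=TTTTFTF -> 0
  row 19 [10011]: clauses=TTTTFTF -> 0
  row 20 [10100]: clauses=FTTTTTT -> 0
  row 21 [10101]: clauses=FTTTTTT -> 0
  row 22 [10110]: clauses=TTTTFTT -> 0
  row 23 [10111]: clauses=TTTTFTT -> 0
  row 24 [11000]: clauses=TTFTTFF -> 0
  row 25 [11001]: clauses=TTFTTFF -> 0
  row 26 [11010]: clauses=TFTTFFF -> 0
  row 27 [11011]: clauses=TFTTFFF -> 0
  row 28 [11100]: clauses=TTFTTFT -> 0
  row 29 [11101]: clauses=TTFTTFT -> 0
  row 30 [11110]: clauses=TFTTFFT -> 0
  row 31 [11111]: clauses=TFTTFFT -> 0
Full result column, 8 rows per line (x1,x2 fixed per line; x3,x4,x5 runs 000..111 left to right):
  rows 0-7 [x1,x2=00]: 00000000  (ones: 0)
  rows 8-15 [x1,x2=01]: 00000000  (ones: 0)
  rows 16-23 [x1,x2=10]: 00000000  (ones: 0)
  rows 24-31 [x1,x2=11]: 00000000  (ones: 0)
Satisfying assignments = 0+0+0+0 = 0

0


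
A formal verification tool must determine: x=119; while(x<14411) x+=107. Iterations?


Step 1: x goes from 119 toward 14411 by 107; the body runs while x<14411, so iterations = ceil((bound-start)/step)
Step 2: Distance=14292
Step 3: ceil(14292/107)=134

134


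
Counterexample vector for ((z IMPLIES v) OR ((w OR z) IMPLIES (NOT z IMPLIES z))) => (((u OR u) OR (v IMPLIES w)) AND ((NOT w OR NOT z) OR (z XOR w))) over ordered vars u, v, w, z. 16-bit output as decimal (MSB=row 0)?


F1 = ((z IMPLIES v) OR ((w OR z) IMPLIES (NOT z IMPLIES z)))
F2 = (((u OR u) OR (v IMPLIES w)) AND ((NOT w OR NOT z) OR (z XOR w)))
Counterexample to F1=>F2 is where F1=1 and F2=0.
Evaluate each row (bits = u,v,w,z, MSB first):
  row 0 [0000]: F1=1 F2=1 -> F1&~F2 -> 0
  row 1 [0001]: F1=1 F2=1 -> F1&~F2 -> 0
  row 2 [0010]: F1=1 F2=1 -> F1&~F2 -> 0
  row 3 [0011]: F1=1 F2=0 -> F1&~F2 -> 1
  row 4 [0100]: F1=1 F2=0 -> F1&~F2 -> 1
  row 5 [0101]: F1=1 F2=0 -> F1&~F2 -> 1
  row 6 [0110]: F1=1 F2=1 -> F1&~F2 -> 0
  row 7 [0111]: F1=1 F2=0 -> F1&~F2 -> 1
  row 8 [1000]: F1=1 F2=1 -> F1&~F2 -> 0
  row 9 [1001]: F1=1 F2=1 -> F1&~F2 -> 0
  row 10 [1010]: F1=1 F2=1 -> F1&~F2 -> 0
  row 11 [1011]: F1=1 F2=0 -> F1&~F2 -> 1
  row 12 [1100]: F1=1 F2=1 -> F1&~F2 -> 0
  row 13 [1101]: F1=1 F2=1 -> F1&~F2 -> 0
  row 14 [1110]: F1=1 F2=1 -> F1&~F2 -> 0
  row 15 [1111]: F1=1 F2=0 -> F1&~F2 -> 1
Full result column, 4 rows per line (u,v fixed per line; w,z runs 00..11 left to right):
  rows 0-3 [u,v=00]: 0001  = hex 1
  rows 4-7 [u,v=01]: 1101  = hex D
  rows 8-11 [u,v=10]: 0001  = hex 1
  rows 12-15 [u,v=11]: 0001  = hex 1
Counterexample vector (row 0 .. row 15) = 0001110100010001
Output column grouped in 4s = 0001 1101 0001 0001 = 0x1D11
Convert to decimal digit by digit (value = value*16 + digit):
  1 -> 1
  1*16 + 13 (D) = 29
  29*16 + 1 = 465
  465*16 + 1 = 7441
Decimal = 7441

7441


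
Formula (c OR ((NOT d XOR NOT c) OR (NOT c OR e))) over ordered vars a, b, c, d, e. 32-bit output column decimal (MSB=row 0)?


Formula: (c OR ((NOT d XOR NOT c) OR (NOT c OR e))) over a, b, c, d, e (32 rows)
Evaluate each row (bits = a,b,c,d,e, MSB first):
  row 0 [00000]: (0 OR ((NOT 0 XOR NOT 0) OR (NOT 0 OR 0))) -> 1
  row 1 [00001]: (0 OR ((NOT 0 XOR NOT 0) OR (NOT 0 OR 1))) -> 1
  row 2 [00010]: (0 OR ((NOT 1 XOR NOT 0) OR (NOT 0 OR 0))) -> 1
  row 3 [00011]: (0 OR ((NOT 1 XOR NOT 0) OR (NOT 0 OR 1))) -> 1
  row 4 [00100]: (1 OR ((NOT 0 XOR NOT 1) OR (NOT 1 OR 0))) -> 1
  row 5 [00101]: (1 OR ((NOT 0 XOR NOT 1) OR (NOT 1 OR 1))) -> 1
  row 6 [00110]: (1 OR ((NOT 1 XOR NOT 1) OR (NOT 1 OR 0))) -> 1
  row 7 [00111]: (1 OR ((NOT 1 XOR NOT 1) OR (NOT 1 OR 1))) -> 1
  row 8 [01000]: (0 OR ((NOT 0 XOR NOT 0) OR (NOT 0 OR 0))) -> 1
  row 9 [01001]: (0 OR ((NOT 0 XOR NOT 0) OR (NOT 0 OR 1))) -> 1
  row 10 [01010]: (0 OR ((NOT 1 XOR NOT 0) OR (NOT 0 OR 0))) -> 1
  row 11 [01011]: (0 OR ((NOT 1 XOR NOT 0) OR (NOT 0 OR 1))) -> 1
  row 12 [01100]: (1 OR ((NOT 0 XOR NOT 1) OR (NOT 1 OR 0))) -> 1
  row 13 [01101]: (1 OR ((NOT 0 XOR NOT 1) OR (NOT 1 OR 1))) -> 1
  row 14 [01110]: (1 OR ((NOT 1 XOR NOT 1) OR (NOT 1 OR 0))) -> 1
  row 15 [01111]: (1 OR ((NOT 1 XOR NOT 1) OR (NOT 1 OR 1))) -> 1
  row 16 [10000]: (0 OR ((NOT 0 XOR NOT 0) OR (NOT 0 OR 0))) -> 1
  row 17 [10001]: (0 OR ((NOT 0 XOR NOT 0) OR (NOT 0 OR 1))) -> 1
  row 18 [10010]: (0 OR ((NOT 1 XOR NOT 0) OR (NOT 0 OR 0))) -> 1
  row 19 [10011]: (0 OR ((NOT 1 XOR NOT 0) OR (NOT 0 OR 1))) -> 1
  row 20 [10100]: (1 OR ((NOT 0 XOR NOT 1) OR (NOT 1 OR 0))) -> 1
  row 21 [10101]: (1 OR ((NOT 0 XOR NOT 1) OR (NOT 1 OR 1))) -> 1
  row 22 [10110]: (1 OR ((NOT 1 XOR NOT 1) OR (NOT 1 OR 0))) -> 1
  row 23 [10111]: (1 OR ((NOT 1 XOR NOT 1) OR (NOT 1 OR 1))) -> 1
  row 24 [11000]: (0 OR ((NOT 0 XOR NOT 0) OR (NOT 0 OR 0))) -> 1
  row 25 [11001]: (0 OR ((NOT 0 XOR NOT 0) OR (NOT 0 OR 1))) -> 1
  row 26 [11010]: (0 OR ((NOT 1 XOR NOT 0) OR (NOT 0 OR 0))) -> 1
  row 27 [11011]: (0 OR ((NOT 1 XOR NOT 0) OR (NOT 0 OR 1))) -> 1
  row 28 [11100]: (1 OR ((NOT 0 XOR NOT 1) OR (NOT 1 OR 0))) -> 1
  row 29 [11101]: (1 OR ((NOT 0 XOR NOT 1) OR (NOT 1 OR 1))) -> 1
  row 30 [11110]: (1 OR ((NOT 1 XOR NOT 1) OR (NOT 1 OR 0))) -> 1
  row 31 [11111]: (1 OR ((NOT 1 XOR NOT 1) OR (NOT 1 OR 1))) -> 1
Full result column, 4 rows per line (a,b,c fixed per line; d,e runs 00..11 left to right):
  rows 0-3 [a,b,c=000]: 1111  = hex F
  rows 4-7 [a,b,c=001]: 1111  = hex F
  rows 8-11 [a,b,c=010]: 1111  = hex F
  rows 12-15 [a,b,c=011]: 1111  = hex F
  rows 16-19 [a,b,c=100]: 1111  = hex F
  rows 20-23 [a,b,c=101]: 1111  = hex F
  rows 24-27 [a,b,c=110]: 1111  = hex F
  rows 28-31 [a,b,c=111]: 1111  = hex F
Output column (row 0 .. row 31) = 11111111111111111111111111111111
Output column grouped in 4s = 1111 1111 1111 1111 1111 1111 1111 1111 = 0xFFFFFFFF
Convert to decimal digit by digit (value = value*16 + digit):
  F -> 15
  15*16 + 15 (F) = 255
  255*16 + 15 (F) = 4095
  4095*16 + 15 (F) = 65535
  65535*16 + 15 (F) = 1048575
  1048575*16 + 15 (F) = 16777215
  16777215*16 + 15 (F) = 268435455
  268435455*16 + 15 (F) = 4294967295
Decimal = 4294967295

4294967295


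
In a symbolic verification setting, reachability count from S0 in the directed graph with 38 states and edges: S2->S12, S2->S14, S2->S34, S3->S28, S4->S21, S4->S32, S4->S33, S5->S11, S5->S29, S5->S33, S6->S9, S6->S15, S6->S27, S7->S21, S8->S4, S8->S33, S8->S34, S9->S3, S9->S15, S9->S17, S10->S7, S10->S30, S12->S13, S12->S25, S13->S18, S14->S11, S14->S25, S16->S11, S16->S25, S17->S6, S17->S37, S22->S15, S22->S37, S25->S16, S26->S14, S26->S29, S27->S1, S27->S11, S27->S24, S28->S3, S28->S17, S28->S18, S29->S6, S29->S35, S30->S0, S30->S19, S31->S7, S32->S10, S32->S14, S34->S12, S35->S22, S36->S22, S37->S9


BFS from S0:
  layer 0: {S0}
Reachable set: {S0}
Count = 1

1


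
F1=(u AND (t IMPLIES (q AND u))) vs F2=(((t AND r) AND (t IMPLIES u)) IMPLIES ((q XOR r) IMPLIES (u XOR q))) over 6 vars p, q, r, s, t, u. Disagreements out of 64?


F1 = (u AND (t IMPLIES (q AND u)))
F2 = (((t AND r) AND (t IMPLIES u)) IMPLIES ((q XOR r) IMPLIES (u XOR q)))
Evaluate both on each of 64 rows (bits = p,q,r,s,t,u):
  row 0 [000000]: F1=0 F2=1 (differ) -> 1
  row 1 [000001]: F1=1 F2=1 -> 0
  row 2 [000010]: F1=0 F2=1 (differ) -> 1
  row 3 [000011]: F1=0 F2=1 (differ) -> 1
  row 4 [000100]: F1=0 F2=1 (differ) -> 1
  (every remaining row is evaluated the same way; all 64 results are listed next)
Full result column, 8 rows per line (p,q,r fixed per line; s,t,u runs 000..111 left to right):
  rows 0-7 [p,q,r=000]: 10111011  (ones: 6)
  rows 8-15 [p,q,r=001]: 10111011  (ones: 6)
  rows 16-23 [p,q,r=010]: 10101010  (ones: 4)
  rows 24-31 [p,q,r=011]: 10101010  (ones: 4)
  rows 32-39 [p,q,r=100]: 10111011  (ones: 6)
  rows 40-47 [p,q,r=101]: 10111011  (ones: 6)
  rows 48-55 [p,q,r=110]: 10101010  (ones: 4)
  rows 56-63 [p,q,r=111]: 10101010  (ones: 4)
Disagreements = 6+6+4+4+6+6+4+4 = 40

40


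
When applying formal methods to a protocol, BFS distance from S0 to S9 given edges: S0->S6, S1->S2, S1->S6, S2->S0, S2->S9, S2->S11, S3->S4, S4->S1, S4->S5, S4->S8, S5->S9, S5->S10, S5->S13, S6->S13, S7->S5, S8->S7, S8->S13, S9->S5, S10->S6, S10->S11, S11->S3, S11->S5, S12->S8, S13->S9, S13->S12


BFS layer-by-layer from S0:
  dist 0: {S0}
  dist 1: {S6}
  dist 2: {S13}
  dist 3: {S9, S12}
  -> S9 reached at distance 3
Shortest path length = 3

3


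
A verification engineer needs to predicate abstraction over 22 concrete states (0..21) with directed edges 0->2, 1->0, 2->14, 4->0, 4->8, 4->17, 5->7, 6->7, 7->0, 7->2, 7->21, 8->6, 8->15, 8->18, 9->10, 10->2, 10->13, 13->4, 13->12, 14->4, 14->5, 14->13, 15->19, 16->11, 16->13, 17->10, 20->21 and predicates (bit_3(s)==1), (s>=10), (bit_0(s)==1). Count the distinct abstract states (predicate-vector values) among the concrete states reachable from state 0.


BFS from 0:
Concrete reachable: {0, 2, 4, 5, 6, 7, 8, 10, 12, 13, 14, 15, 17, 18, 19, 21}
Abstract via predicates (bit_3(s)==1), (s>=10), (bit_0(s)==1):
  (0,0,0) <- {0, 2, 4, 6}
  (0,0,1) <- {5, 7}
  (0,1,0) <- {18}
  (0,1,1) <- {17, 19, 21}
  (1,0,0) <- {8}
  (1,1,0) <- {10, 12, 14}
  (1,1,1) <- {13, 15}
Distinct abstract states = 7

7


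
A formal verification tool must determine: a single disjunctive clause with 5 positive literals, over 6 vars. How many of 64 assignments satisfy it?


Step 1: Total=2^6=64
Step 2: Unsat when all 5 false: 2^1=2
Step 3: Sat=64-2=62

62


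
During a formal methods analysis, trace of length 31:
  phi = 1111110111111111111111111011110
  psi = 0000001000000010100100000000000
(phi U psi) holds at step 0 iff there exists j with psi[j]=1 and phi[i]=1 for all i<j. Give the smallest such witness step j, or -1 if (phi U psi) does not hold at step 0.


(phi U psi) at 0: need smallest j with psi[j]=1 and phi[i]=1 for all i in [0,j).
Scan from step 0:
  step 0: phi=1, psi=0 -> continue
  step 1: phi=1, psi=0 -> continue
  step 2: phi=1, psi=0 -> continue
  step 3: phi=1, psi=0 -> continue
  step 6: psi=1 and phi held for [0,6) -> witness found
Witness step = 6

6


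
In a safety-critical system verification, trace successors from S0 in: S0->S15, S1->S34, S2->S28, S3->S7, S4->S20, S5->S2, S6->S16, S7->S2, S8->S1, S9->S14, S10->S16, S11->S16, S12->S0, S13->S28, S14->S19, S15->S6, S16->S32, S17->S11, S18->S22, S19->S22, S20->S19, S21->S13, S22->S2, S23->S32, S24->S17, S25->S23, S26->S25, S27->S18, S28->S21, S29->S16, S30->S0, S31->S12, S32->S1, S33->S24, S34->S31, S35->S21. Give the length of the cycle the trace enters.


Trace from S0 until a state repeats:
  S0 -> S15 -> S6 -> S16 -> S32 -> S1 -> S34 -> S31 -> S12 -> S0
S0 first seen at step 0, revisited at step 9.
Cycle length = 9 - 0 = 9

9


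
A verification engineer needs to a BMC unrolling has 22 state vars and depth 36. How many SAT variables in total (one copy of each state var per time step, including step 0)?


BMC unrolls to depth k, creating one copy of each state var for steps 0..k.
Step count = 36 + 1 = 37 (steps 0 through 36)
Vars per step = 22
Total = 22 * 37 = 814

814


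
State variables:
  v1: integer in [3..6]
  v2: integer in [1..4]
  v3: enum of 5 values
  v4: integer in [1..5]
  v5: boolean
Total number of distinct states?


State space = product of domain sizes of all variables.
Domain sizes:
  v1 (integer in [3..6]): 4
  v2 (integer in [1..4]): 4
  v3 (enum of 5 values): 5
  v4 (integer in [1..5]): 5
  v5 (boolean): 2
Product = 4 * 4 * 5 * 5 * 2 = 800

800


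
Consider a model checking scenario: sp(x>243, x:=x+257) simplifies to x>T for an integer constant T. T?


Formula: sp(P, x:=E) = exists old_x. (x = E[old_x/x]) AND P[old_x/x] (old_x is the value of x before the assignment; eliminate old_x by solving x = E[old_x/x] for old_x)
Step 1: Precondition P: x>243, i.e. old_x > 243
Step 2: Assignment gives x = old_x + 257, so old_x = x - 257
Step 3: Substitute into P: x - 257 > 243
Step 4: Simplify: x > 243+257 = 500

500


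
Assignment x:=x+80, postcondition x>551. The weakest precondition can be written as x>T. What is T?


Formula: wp(x:=E, P) = P[E/x] (substitute E for x in postcondition)
Step 1: Postcondition: x>551
Step 2: Substitute x+80 for x: x+80>551
Step 3: Solve for x: x > 551-80 = 471

471


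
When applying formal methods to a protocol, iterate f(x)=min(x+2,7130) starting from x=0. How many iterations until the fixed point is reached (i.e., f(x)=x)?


Step 1: x=0, cap=7130, increment=2
Step 2: x grows by 2 each step until capped at 7130; fixed point is x=7130
Step 3: iterations = ceil(7130/2) = 3565

3565


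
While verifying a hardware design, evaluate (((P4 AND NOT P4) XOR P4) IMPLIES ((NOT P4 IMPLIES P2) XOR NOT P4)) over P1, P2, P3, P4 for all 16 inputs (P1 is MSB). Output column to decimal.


Formula: (((P4 AND NOT P4) XOR P4) IMPLIES ((NOT P4 IMPLIES P2) XOR NOT P4)) over P1, P2, P3, P4 (16 rows)
Evaluate each row (bits = P1,P2,P3,P4, MSB first):
  row 0 [0000]: (((0 AND NOT 0) XOR 0) IMPLIES ((NOT 0 IMPLIES 0) XOR NOT 0)) -> 1
  row 1 [0001]: (((1 AND NOT 1) XOR 1) IMPLIES ((NOT 1 IMPLIES 0) XOR NOT 1)) -> 1
  row 2 [0010]: (((0 AND NOT 0) XOR 0) IMPLIES ((NOT 0 IMPLIES 0) XOR NOT 0)) -> 1
  row 3 [0011]: (((1 AND NOT 1) XOR 1) IMPLIES ((NOT 1 IMPLIES 0) XOR NOT 1)) -> 1
  row 4 [0100]: (((0 AND NOT 0) XOR 0) IMPLIES ((NOT 0 IMPLIES 1) XOR NOT 0)) -> 1
  row 5 [0101]: (((1 AND NOT 1) XOR 1) IMPLIES ((NOT 1 IMPLIES 1) XOR NOT 1)) -> 1
  row 6 [0110]: (((0 AND NOT 0) XOR 0) IMPLIES ((NOT 0 IMPLIES 1) XOR NOT 0)) -> 1
  row 7 [0111]: (((1 AND NOT 1) XOR 1) IMPLIES ((NOT 1 IMPLIES 1) XOR NOT 1)) -> 1
  row 8 [1000]: (((0 AND NOT 0) XOR 0) IMPLIES ((NOT 0 IMPLIES 0) XOR NOT 0)) -> 1
  row 9 [1001]: (((1 AND NOT 1) XOR 1) IMPLIES ((NOT 1 IMPLIES 0) XOR NOT 1)) -> 1
  row 10 [1010]: (((0 AND NOT 0) XOR 0) IMPLIES ((NOT 0 IMPLIES 0) XOR NOT 0)) -> 1
  row 11 [1011]: (((1 AND NOT 1) XOR 1) IMPLIES ((NOT 1 IMPLIES 0) XOR NOT 1)) -> 1
  row 12 [1100]: (((0 AND NOT 0) XOR 0) IMPLIES ((NOT 0 IMPLIES 1) XOR NOT 0)) -> 1
  row 13 [1101]: (((1 AND NOT 1) XOR 1) IMPLIES ((NOT 1 IMPLIES 1) XOR NOT 1)) -> 1
  row 14 [1110]: (((0 AND NOT 0) XOR 0) IMPLIES ((NOT 0 IMPLIES 1) XOR NOT 0)) -> 1
  row 15 [1111]: (((1 AND NOT 1) XOR 1) IMPLIES ((NOT 1 IMPLIES 1) XOR NOT 1)) -> 1
Full result column, 4 rows per line (P1,P2 fixed per line; P3,P4 runs 00..11 left to right):
  rows 0-3 [P1,P2=00]: 1111  = hex F
  rows 4-7 [P1,P2=01]: 1111  = hex F
  rows 8-11 [P1,P2=10]: 1111  = hex F
  rows 12-15 [P1,P2=11]: 1111  = hex F
Output column (row 0 .. row 15) = 1111111111111111
Output column grouped in 4s = 1111 1111 1111 1111 = 0xFFFF
Convert to decimal digit by digit (value = value*16 + digit):
  F -> 15
  15*16 + 15 (F) = 255
  255*16 + 15 (F) = 4095
  4095*16 + 15 (F) = 65535
Decimal = 65535

65535


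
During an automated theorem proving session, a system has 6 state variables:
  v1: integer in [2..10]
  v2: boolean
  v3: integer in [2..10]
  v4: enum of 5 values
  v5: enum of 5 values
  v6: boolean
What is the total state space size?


State space = product of domain sizes of all variables.
Domain sizes:
  v1 (integer in [2..10]): 9
  v2 (boolean): 2
  v3 (integer in [2..10]): 9
  v4 (enum of 5 values): 5
  v5 (enum of 5 values): 5
  v6 (boolean): 2
Product = 9 * 2 * 9 * 5 * 5 * 2 = 8100

8100


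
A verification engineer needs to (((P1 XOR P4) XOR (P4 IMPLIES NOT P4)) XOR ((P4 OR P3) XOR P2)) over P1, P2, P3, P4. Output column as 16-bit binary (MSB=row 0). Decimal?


Formula: (((P1 XOR P4) XOR (P4 IMPLIES NOT P4)) XOR ((P4 OR P3) XOR P2)) over P1, P2, P3, P4 (16 rows)
Evaluate each row (bits = P1,P2,P3,P4, MSB first):
  row 0 [0000]: (((0 XOR 0) XOR (0 IMPLIES NOT 0)) XOR ((0 OR 0) XOR 0)) -> 1
  row 1 [0001]: (((0 XOR 1) XOR (1 IMPLIES NOT 1)) XOR ((1 OR 0) XOR 0)) -> 0
  row 2 [0010]: (((0 XOR 0) XOR (0 IMPLIES NOT 0)) XOR ((0 OR 1) XOR 0)) -> 0
  row 3 [0011]: (((0 XOR 1) XOR (1 IMPLIES NOT 1)) XOR ((1 OR 1) XOR 0)) -> 0
  row 4 [0100]: (((0 XOR 0) XOR (0 IMPLIES NOT 0)) XOR ((0 OR 0) XOR 1)) -> 0
  row 5 [0101]: (((0 XOR 1) XOR (1 IMPLIES NOT 1)) XOR ((1 OR 0) XOR 1)) -> 1
  row 6 [0110]: (((0 XOR 0) XOR (0 IMPLIES NOT 0)) XOR ((0 OR 1) XOR 1)) -> 1
  row 7 [0111]: (((0 XOR 1) XOR (1 IMPLIES NOT 1)) XOR ((1 OR 1) XOR 1)) -> 1
  row 8 [1000]: (((1 XOR 0) XOR (0 IMPLIES NOT 0)) XOR ((0 OR 0) XOR 0)) -> 0
  row 9 [1001]: (((1 XOR 1) XOR (1 IMPLIES NOT 1)) XOR ((1 OR 0) XOR 0)) -> 1
  row 10 [1010]: (((1 XOR 0) XOR (0 IMPLIES NOT 0)) XOR ((0 OR 1) XOR 0)) -> 1
  row 11 [1011]: (((1 XOR 1) XOR (1 IMPLIES NOT 1)) XOR ((1 OR 1) XOR 0)) -> 1
  row 12 [1100]: (((1 XOR 0) XOR (0 IMPLIES NOT 0)) XOR ((0 OR 0) XOR 1)) -> 1
  row 13 [1101]: (((1 XOR 1) XOR (1 IMPLIES NOT 1)) XOR ((1 OR 0) XOR 1)) -> 0
  row 14 [1110]: (((1 XOR 0) XOR (0 IMPLIES NOT 0)) XOR ((0 OR 1) XOR 1)) -> 0
  row 15 [1111]: (((1 XOR 1) XOR (1 IMPLIES NOT 1)) XOR ((1 OR 1) XOR 1)) -> 0
Full result column, 4 rows per line (P1,P2 fixed per line; P3,P4 runs 00..11 left to right):
  rows 0-3 [P1,P2=00]: 1000  = hex 8
  rows 4-7 [P1,P2=01]: 0111  = hex 7
  rows 8-11 [P1,P2=10]: 0111  = hex 7
  rows 12-15 [P1,P2=11]: 1000  = hex 8
Output column (row 0 .. row 15) = 1000011101111000
Output column grouped in 4s = 1000 0111 0111 1000 = 0x8778
Convert to decimal digit by digit (value = value*16 + digit):
  8 -> 8
  8*16 + 7 = 135
  135*16 + 7 = 2167
  2167*16 + 8 = 34680
Decimal = 34680

34680


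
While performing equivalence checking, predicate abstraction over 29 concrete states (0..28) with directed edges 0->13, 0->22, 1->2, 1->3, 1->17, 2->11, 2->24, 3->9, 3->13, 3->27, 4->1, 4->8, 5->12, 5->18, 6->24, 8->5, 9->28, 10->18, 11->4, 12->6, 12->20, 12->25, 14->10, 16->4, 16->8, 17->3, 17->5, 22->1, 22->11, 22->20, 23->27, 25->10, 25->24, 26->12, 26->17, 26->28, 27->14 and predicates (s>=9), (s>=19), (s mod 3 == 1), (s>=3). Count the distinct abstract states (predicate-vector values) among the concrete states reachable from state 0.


BFS from 0:
Concrete reachable: {0, 1, 2, 3, 4, 5, 6, 8, 9, 10, 11, 12, 13, 14, 17, 18, 20, 22, 24, 25, 27, 28}
Abstract via predicates (s>=9), (s>=19), (s mod 3 == 1), (s>=3):
  (0,0,0,0) <- {0, 2}
  (0,0,0,1) <- {3, 5, 6, 8}
  (0,0,1,0) <- {1}
  (0,0,1,1) <- {4}
  (1,0,0,1) <- {9, 11, 12, 14, 17, 18}
  (1,0,1,1) <- {10, 13}
  (1,1,0,1) <- {20, 24, 27}
  (1,1,1,1) <- {22, 25, 28}
Distinct abstract states = 8

8


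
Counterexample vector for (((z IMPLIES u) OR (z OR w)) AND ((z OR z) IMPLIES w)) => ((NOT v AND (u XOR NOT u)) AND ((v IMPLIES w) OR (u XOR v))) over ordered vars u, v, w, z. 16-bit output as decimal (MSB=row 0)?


F1 = (((z IMPLIES u) OR (z OR w)) AND ((z OR z) IMPLIES w))
F2 = ((NOT v AND (u XOR NOT u)) AND ((v IMPLIES w) OR (u XOR v)))
Counterexample to F1=>F2 is where F1=1 and F2=0.
Evaluate each row (bits = u,v,w,z, MSB first):
  row 0 [0000]: F1=1 F2=1 -> F1&~F2 -> 0
  row 1 [0001]: F1=0 F2=1 -> F1&~F2 -> 0
  row 2 [0010]: F1=1 F2=1 -> F1&~F2 -> 0
  row 3 [0011]: F1=1 F2=1 -> F1&~F2 -> 0
  row 4 [0100]: F1=1 F2=0 -> F1&~F2 -> 1
  row 5 [0101]: F1=0 F2=0 -> F1&~F2 -> 0
  row 6 [0110]: F1=1 F2=0 -> F1&~F2 -> 1
  row 7 [0111]: F1=1 F2=0 -> F1&~F2 -> 1
  row 8 [1000]: F1=1 F2=1 -> F1&~F2 -> 0
  row 9 [1001]: F1=0 F2=1 -> F1&~F2 -> 0
  row 10 [1010]: F1=1 F2=1 -> F1&~F2 -> 0
  row 11 [1011]: F1=1 F2=1 -> F1&~F2 -> 0
  row 12 [1100]: F1=1 F2=0 -> F1&~F2 -> 1
  row 13 [1101]: F1=0 F2=0 -> F1&~F2 -> 0
  row 14 [1110]: F1=1 F2=0 -> F1&~F2 -> 1
  row 15 [1111]: F1=1 F2=0 -> F1&~F2 -> 1
Full result column, 4 rows per line (u,v fixed per line; w,z runs 00..11 left to right):
  rows 0-3 [u,v=00]: 0000  = hex 0
  rows 4-7 [u,v=01]: 1011  = hex B
  rows 8-11 [u,v=10]: 0000  = hex 0
  rows 12-15 [u,v=11]: 1011  = hex B
Counterexample vector (row 0 .. row 15) = 0000101100001011
Output column grouped in 4s = 0000 1011 0000 1011 = 0x0B0B
Convert to decimal digit by digit (value = value*16 + digit):
  0 -> 0
  0*16 + 11 (B) = 11
  11*16 + 0 = 176
  176*16 + 11 (B) = 2827
Decimal = 2827

2827


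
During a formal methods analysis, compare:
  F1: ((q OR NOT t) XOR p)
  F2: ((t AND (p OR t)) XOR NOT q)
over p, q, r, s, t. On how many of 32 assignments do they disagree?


F1 = ((q OR NOT t) XOR p)
F2 = ((t AND (p OR t)) XOR NOT q)
Evaluate both on each of 32 rows (bits = p,q,r,s,t):
  row 0 [00000]: F1=1 F2=1 -> 0
  row 1 [00001]: F1=0 F2=0 -> 0
  row 2 [00010]: F1=1 F2=1 -> 0
  row 3 [00011]: F1=0 F2=0 -> 0
  row 4 [00100]: F1=1 F2=1 -> 0
  row 5 [00101]: F1=0 F2=0 -> 0
  row 6 [00110]: F1=1 F2=1 -> 0
  row 7 [00111]: F1=0 F2=0 -> 0
  row 8 [01000]: F1=1 F2=0 (differ) -> 1
  row 9 [01001]: F1=1 F2=1 -> 0
  row 10 [01010]: F1=1 F2=0 (differ) -> 1
  row 11 [01011]: F1=1 F2=1 -> 0
  row 12 [01100]: F1=1 F2=0 (differ) -> 1
  row 13 [01101]: F1=1 F2=1 -> 0
  row 14 [01110]: F1=1 F2=0 (differ) -> 1
  row 15 [01111]: F1=1 F2=1 -> 0
  row 16 [10000]: F1=0 F2=1 (differ) -> 1
  row 17 [10001]: F1=1 F2=0 (differ) -> 1
  row 18 [10010]: F1=0 F2=1 (differ) -> 1
  row 19 [10011]: F1=1 F2=0 (differ) -> 1
  row 20 [10100]: F1=0 F2=1 (differ) -> 1
  row 21 [10101]: F1=1 F2=0 (differ) -> 1
  row 22 [10110]: F1=0 F2=1 (differ) -> 1
  row 23 [10111]: F1=1 F2=0 (differ) -> 1
  row 24 [11000]: F1=0 F2=0 -> 0
  row 25 [11001]: F1=0 F2=1 (differ) -> 1
  row 26 [11010]: F1=0 F2=0 -> 0
  row 27 [11011]: F1=0 F2=1 (differ) -> 1
  row 28 [11100]: F1=0 F2=0 -> 0
  row 29 [11101]: F1=0 F2=1 (differ) -> 1
  row 30 [11110]: F1=0 F2=0 -> 0
  row 31 [11111]: F1=0 F2=1 (differ) -> 1
Full result column, 8 rows per line (p,q fixed per line; r,s,t runs 000..111 left to right):
  rows 0-7 [p,q=00]: 00000000  (ones: 0)
  rows 8-15 [p,q=01]: 10101010  (ones: 4)
  rows 16-23 [p,q=10]: 11111111  (ones: 8)
  rows 24-31 [p,q=11]: 01010101  (ones: 4)
Disagreements = 0+4+8+4 = 16

16
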